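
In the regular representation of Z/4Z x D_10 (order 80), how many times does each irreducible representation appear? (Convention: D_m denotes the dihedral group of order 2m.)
Each irreducible V_i of dimension d_i appears with multiplicity d_i, i.e. rho_reg = (direct sum over all irreducibles V_i) d_i V_i. The irreducible dimensions for Z/4Z x D_10 are 1, 1, 1, 1, 1, 1, 1, 1, 1, 1, 1, 1, 1, 1, 1, 1, 2, 2, 2, 2, 2, 2, 2, 2, 2, 2, 2, 2, 2, 2, 2, 2: 16 irreducibles of dimension 1, each with multiplicity 1; 16 irreducibles of dimension 2, each with multiplicity 2. Total dimension 16*1*1 + 16*2*2 = 80 = |G|.

Explanation: General theorem: in the regular representation of a finite group G, each irreducible appears with multiplicity equal to its dimension. Check: dim(rho_reg) = sum d_i^2 = 1 + 1 + 1 + 1 + 1 + 1 + 1 + 1 + 1 + 1 + 1 + 1 + 1 + 1 + 1 + 1 + 4 + 4 + 4 + 4 + 4 + 4 + 4 + 4 + 4 + 4 + 4 + 4 + 4 + 4 + 4 + 4 = 80 = |G|.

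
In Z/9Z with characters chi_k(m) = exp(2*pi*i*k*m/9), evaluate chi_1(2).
chi_1(2) = zeta_9^2 = exp(4*I*pi/9)

Derivation: chi_1(2) = zeta_9^(1*2) = zeta_9^2. Since zeta_9^9 = 1, this equals zeta_9^2 = exp(2*pi*i*2/9) = exp(4*I*pi/9).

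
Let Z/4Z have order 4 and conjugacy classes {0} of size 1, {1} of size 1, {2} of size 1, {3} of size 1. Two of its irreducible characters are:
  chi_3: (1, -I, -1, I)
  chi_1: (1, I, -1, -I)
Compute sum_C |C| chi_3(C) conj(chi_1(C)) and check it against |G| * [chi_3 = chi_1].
Sum = 0; so <chi_3, chi_1> = 0 (distinct irreducibles are orthogonal).

Justification: Compute term by term over conjugacy classes (|C| * chi_3(C) * conj(chi_1(C))):
  1*(1)*conj(1) + 1*(-I)*conj(I) + 1*(-1)*conj(-1) + 1*(I)*conj(-I)
  = (1) + (-1) + (1) + (-1)
  = 0.
(Exp terms are combined using exp(i*s)*conj(exp(i*t)) = exp(i*(s-t)), and sums of them are collapsed using the identity that for every m > 1 the m distinct m-th roots of unity sum to 0, e.g. 1 + exp(2*I*pi/3) + exp(-2*I*pi/3) = 0.)
Dividing by |G| = 4 gives 0/4 = 0, matching the row-orthogonality relation <chi_3, chi_1> = [chi_3 = chi_1].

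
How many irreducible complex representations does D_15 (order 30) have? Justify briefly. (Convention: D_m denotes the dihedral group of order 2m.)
9

Why: The number of irreducible complex representations of a finite group equals its number of conjugacy classes. D_15 has 9 conjugacy classes ((n+3)/2 for n odd), so D_15 (order 30) has exactly 9 irreducible complex representations.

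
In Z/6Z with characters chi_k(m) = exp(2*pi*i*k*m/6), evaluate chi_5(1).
chi_5(1) = zeta_6^5 = exp(-I*pi/3)

Justification: chi_5(1) = zeta_6^(5*1) = zeta_6^5. Since zeta_6^6 = 1, this equals zeta_6^5 = exp(2*pi*i*5/6) = exp(-I*pi/3).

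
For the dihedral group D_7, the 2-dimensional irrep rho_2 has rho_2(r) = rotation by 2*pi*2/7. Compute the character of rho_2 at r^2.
chi_{rho_2}(r^2) = 2*cos(2*pi*2*2/7) = -2*cos(pi/7)

Argument: rho_2(r^2) is rotation by angle 2*pi*2*2/7, whose trace is 2*cos(2*pi*2*2/7) = -2*cos(pi/7).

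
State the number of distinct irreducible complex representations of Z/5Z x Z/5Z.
25

Working: The number of irreducible complex representations of a finite group equals its number of conjugacy classes. Z/5Z x Z/5Z is abelian of order 25, so every element is its own conjugacy class: 25 classes, so Z/5Z x Z/5Z (order 25) has exactly 25 irreducible complex representations.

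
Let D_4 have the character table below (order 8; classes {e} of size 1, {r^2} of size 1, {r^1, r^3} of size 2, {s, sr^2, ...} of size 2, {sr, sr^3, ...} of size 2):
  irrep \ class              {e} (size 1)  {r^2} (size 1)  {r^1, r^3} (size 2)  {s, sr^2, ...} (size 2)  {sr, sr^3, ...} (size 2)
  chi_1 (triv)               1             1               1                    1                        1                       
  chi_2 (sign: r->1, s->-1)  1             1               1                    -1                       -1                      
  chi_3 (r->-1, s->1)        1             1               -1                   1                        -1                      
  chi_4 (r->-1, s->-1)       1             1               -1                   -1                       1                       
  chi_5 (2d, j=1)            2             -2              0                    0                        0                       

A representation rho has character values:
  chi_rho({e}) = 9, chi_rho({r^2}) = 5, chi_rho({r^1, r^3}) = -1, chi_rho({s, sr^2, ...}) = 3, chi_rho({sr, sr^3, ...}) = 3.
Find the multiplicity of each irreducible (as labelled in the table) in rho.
Multiplicities: chi_1: 3, chi_2: 0, chi_3: 2, chi_4: 2, chi_5: 1.

Solution. Use <chi_rho, chi> = (1/|G|) sum_C |C| * chi_rho(C) * conj(chi(C)) with |G| = 8 for each irreducible chi in the table:
  <chi_rho, chi_1> = (1/8)[1*(9)*conj(1) + 1*(5)*conj(1) + 2*(-1)*conj(1) + 2*(3)*conj(1) + 2*(3)*conj(1)]
      = (1/8)[(9) + (5) + (-2) + (6) + (6)] = 24/8 = 3
  <chi_rho, chi_2> = (1/8)[1*(9)*conj(1) + 1*(5)*conj(1) + 2*(-1)*conj(1) + 2*(3)*conj(-1) + 2*(3)*conj(-1)]
      = (1/8)[(9) + (5) + (-2) + (-6) + (-6)] = 0/8 = 0
  <chi_rho, chi_3> = (1/8)[1*(9)*conj(1) + 1*(5)*conj(1) + 2*(-1)*conj(-1) + 2*(3)*conj(1) + 2*(3)*conj(-1)]
      = (1/8)[(9) + (5) + (2) + (6) + (-6)] = 16/8 = 2
  <chi_rho, chi_4> = (1/8)[1*(9)*conj(1) + 1*(5)*conj(1) + 2*(-1)*conj(-1) + 2*(3)*conj(-1) + 2*(3)*conj(1)]
      = (1/8)[(9) + (5) + (2) + (-6) + (6)] = 16/8 = 2
  <chi_rho, chi_5> = (1/8)[1*(9)*conj(2) + 1*(5)*conj(-2) + 2*(-1)*conj(0) + 2*(3)*conj(0) + 2*(3)*conj(0)]
      = (1/8)[(18) + (-10) + (0) + (0) + (0)] = 8/8 = 1
Dimension check: dim(rho) = sum (mult * dim) = 3*1 + 0*1 + 2*1 + 2*1 + 1*2 = 9 = chi_rho(e) = 9.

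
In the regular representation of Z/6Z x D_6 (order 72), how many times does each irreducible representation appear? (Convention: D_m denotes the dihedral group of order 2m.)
Each irreducible V_i of dimension d_i appears with multiplicity d_i, i.e. rho_reg = (direct sum over all irreducibles V_i) d_i V_i. The irreducible dimensions for Z/6Z x D_6 are 1, 1, 1, 1, 1, 1, 1, 1, 1, 1, 1, 1, 1, 1, 1, 1, 1, 1, 1, 1, 1, 1, 1, 1, 2, 2, 2, 2, 2, 2, 2, 2, 2, 2, 2, 2: 24 irreducibles of dimension 1, each with multiplicity 1; 12 irreducibles of dimension 2, each with multiplicity 2. Total dimension 24*1*1 + 12*2*2 = 72 = |G|.

Why: General theorem: in the regular representation of a finite group G, each irreducible appears with multiplicity equal to its dimension. Check: dim(rho_reg) = sum d_i^2 = 1 + 1 + 1 + 1 + 1 + 1 + 1 + 1 + 1 + 1 + 1 + 1 + 1 + 1 + 1 + 1 + 1 + 1 + 1 + 1 + 1 + 1 + 1 + 1 + 4 + 4 + 4 + 4 + 4 + 4 + 4 + 4 + 4 + 4 + 4 + 4 = 72 = |G|.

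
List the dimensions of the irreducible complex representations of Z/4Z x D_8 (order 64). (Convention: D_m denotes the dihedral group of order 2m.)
Dimensions: 1, 1, 1, 1, 1, 1, 1, 1, 1, 1, 1, 1, 1, 1, 1, 1, 2, 2, 2, 2, 2, 2, 2, 2, 2, 2, 2, 2

Working: There are 28 irreducibles (= number of conjugacy classes). Their dimensions d_i satisfy sum d_i^2 = |G| = 64: 1 + 1 + 1 + 1 + 1 + 1 + 1 + 1 + 1 + 1 + 1 + 1 + 1 + 1 + 1 + 1 + 4 + 4 + 4 + 4 + 4 + 4 + 4 + 4 + 4 + 4 + 4 + 4 = 64. (For the product with Z/4Z: each of the 4 1-dim characters of Z/4Z tensors with each irrep of D_8, giving 4 copies of each D_8-dimension.)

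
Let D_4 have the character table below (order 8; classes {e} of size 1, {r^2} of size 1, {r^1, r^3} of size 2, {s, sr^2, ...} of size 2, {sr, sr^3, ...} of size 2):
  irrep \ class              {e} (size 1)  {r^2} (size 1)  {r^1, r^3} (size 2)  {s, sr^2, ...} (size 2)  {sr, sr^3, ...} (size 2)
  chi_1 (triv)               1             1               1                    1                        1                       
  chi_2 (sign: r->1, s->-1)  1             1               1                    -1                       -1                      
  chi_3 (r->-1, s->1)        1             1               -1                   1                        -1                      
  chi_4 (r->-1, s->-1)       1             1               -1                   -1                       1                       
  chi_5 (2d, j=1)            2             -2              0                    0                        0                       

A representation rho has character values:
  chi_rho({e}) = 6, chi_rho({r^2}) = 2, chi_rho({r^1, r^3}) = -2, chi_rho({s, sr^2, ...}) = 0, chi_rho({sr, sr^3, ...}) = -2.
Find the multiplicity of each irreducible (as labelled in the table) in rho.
Multiplicities: chi_1: 0, chi_2: 1, chi_3: 2, chi_4: 1, chi_5: 1.

Proof sketch: Use <chi_rho, chi> = (1/|G|) sum_C |C| * chi_rho(C) * conj(chi(C)) with |G| = 8 for each irreducible chi in the table:
  <chi_rho, chi_1> = (1/8)[1*(6)*conj(1) + 1*(2)*conj(1) + 2*(-2)*conj(1) + 2*(0)*conj(1) + 2*(-2)*conj(1)]
      = (1/8)[(6) + (2) + (-4) + (0) + (-4)] = 0/8 = 0
  <chi_rho, chi_2> = (1/8)[1*(6)*conj(1) + 1*(2)*conj(1) + 2*(-2)*conj(1) + 2*(0)*conj(-1) + 2*(-2)*conj(-1)]
      = (1/8)[(6) + (2) + (-4) + (0) + (4)] = 8/8 = 1
  <chi_rho, chi_3> = (1/8)[1*(6)*conj(1) + 1*(2)*conj(1) + 2*(-2)*conj(-1) + 2*(0)*conj(1) + 2*(-2)*conj(-1)]
      = (1/8)[(6) + (2) + (4) + (0) + (4)] = 16/8 = 2
  <chi_rho, chi_4> = (1/8)[1*(6)*conj(1) + 1*(2)*conj(1) + 2*(-2)*conj(-1) + 2*(0)*conj(-1) + 2*(-2)*conj(1)]
      = (1/8)[(6) + (2) + (4) + (0) + (-4)] = 8/8 = 1
  <chi_rho, chi_5> = (1/8)[1*(6)*conj(2) + 1*(2)*conj(-2) + 2*(-2)*conj(0) + 2*(0)*conj(0) + 2*(-2)*conj(0)]
      = (1/8)[(12) + (-4) + (0) + (0) + (0)] = 8/8 = 1
Dimension check: dim(rho) = sum (mult * dim) = 0*1 + 1*1 + 2*1 + 1*1 + 1*2 = 6 = chi_rho(e) = 6.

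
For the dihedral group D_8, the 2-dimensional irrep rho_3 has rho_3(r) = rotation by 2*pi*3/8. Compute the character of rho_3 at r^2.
chi_{rho_3}(r^2) = 2*cos(2*pi*3*2/8) = 0

Why: rho_3(r^2) is rotation by angle 2*pi*3*2/8, whose trace is 2*cos(2*pi*3*2/8) = 0.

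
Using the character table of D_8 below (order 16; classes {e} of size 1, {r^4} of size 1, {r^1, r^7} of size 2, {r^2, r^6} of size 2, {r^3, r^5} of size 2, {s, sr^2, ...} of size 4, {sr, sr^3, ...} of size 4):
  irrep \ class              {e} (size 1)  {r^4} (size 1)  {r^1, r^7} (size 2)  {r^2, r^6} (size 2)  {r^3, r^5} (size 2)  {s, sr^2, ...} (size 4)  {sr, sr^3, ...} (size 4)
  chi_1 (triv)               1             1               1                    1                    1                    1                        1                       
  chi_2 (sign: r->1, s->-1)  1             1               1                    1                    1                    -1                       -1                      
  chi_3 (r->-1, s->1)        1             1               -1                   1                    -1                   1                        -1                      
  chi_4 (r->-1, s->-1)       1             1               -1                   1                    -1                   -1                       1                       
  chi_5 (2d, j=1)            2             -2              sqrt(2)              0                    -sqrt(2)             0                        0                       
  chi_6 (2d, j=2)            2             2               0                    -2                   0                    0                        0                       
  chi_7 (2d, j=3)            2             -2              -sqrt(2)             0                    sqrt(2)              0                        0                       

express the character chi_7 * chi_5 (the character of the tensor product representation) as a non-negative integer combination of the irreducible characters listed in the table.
chi_7 tensor chi_5 = chi_3 + chi_4 + chi_6 (all other irreducibles have multiplicity 0).

The character of a tensor product is the pointwise product (chi_7 * chi_5)(C) = chi_7(C) * chi_5(C):
  {e}: (2)*(2), {r^4}: (-2)*(-2), {r^1, r^7}: (-sqrt(2))*(sqrt(2)), {r^2, r^6}: (0)*(0), {r^3, r^5}: (sqrt(2))*(-sqrt(2)), {s, sr^2, ...}: (0)*(0), {sr, sr^3, ...}: (0)*(0)
so (chi_7 * chi_5) takes values
  {e} -> 4, {r^4} -> 4, {r^1, r^7} -> -2, {r^2, r^6} -> 0, {r^3, r^5} -> -2, {s, sr^2, ...} -> 0, {sr, sr^3, ...} -> 0.
Now take the inner product of this character with each irreducible chi from the table, <chi_7*chi_5, chi> = (1/16) sum_C |C| (chi_7*chi_5)(C) conj(chi(C)):
  <chi_7*chi_5, chi_1> = (1/16)[1*(4)*conj(1) + 1*(4)*conj(1) + 2*(-2)*conj(1) + 2*(0)*conj(1) + 2*(-2)*conj(1) + 4*(0)*conj(1) + 4*(0)*conj(1)]
      = (1/16)[(4) + (4) + (-4) + (0) + (-4) + (0) + (0)] = 0/16 = 0
  <chi_7*chi_5, chi_2> = (1/16)[1*(4)*conj(1) + 1*(4)*conj(1) + 2*(-2)*conj(1) + 2*(0)*conj(1) + 2*(-2)*conj(1) + 4*(0)*conj(-1) + 4*(0)*conj(-1)]
      = (1/16)[(4) + (4) + (-4) + (0) + (-4) + (0) + (0)] = 0/16 = 0
  <chi_7*chi_5, chi_3> = (1/16)[1*(4)*conj(1) + 1*(4)*conj(1) + 2*(-2)*conj(-1) + 2*(0)*conj(1) + 2*(-2)*conj(-1) + 4*(0)*conj(1) + 4*(0)*conj(-1)]
      = (1/16)[(4) + (4) + (4) + (0) + (4) + (0) + (0)] = 16/16 = 1
  <chi_7*chi_5, chi_4> = (1/16)[1*(4)*conj(1) + 1*(4)*conj(1) + 2*(-2)*conj(-1) + 2*(0)*conj(1) + 2*(-2)*conj(-1) + 4*(0)*conj(-1) + 4*(0)*conj(1)]
      = (1/16)[(4) + (4) + (4) + (0) + (4) + (0) + (0)] = 16/16 = 1
  <chi_7*chi_5, chi_5> = (1/16)[1*(4)*conj(2) + 1*(4)*conj(-2) + 2*(-2)*conj(sqrt(2)) + 2*(0)*conj(0) + 2*(-2)*conj(-sqrt(2)) + 4*(0)*conj(0) + 4*(0)*conj(0)]
      = (1/16)[(8) + (-8) + (-4*sqrt(2)) + (0) + (4*sqrt(2)) + (0) + (0)] = 0/16 = 0
  <chi_7*chi_5, chi_6> = (1/16)[1*(4)*conj(2) + 1*(4)*conj(2) + 2*(-2)*conj(0) + 2*(0)*conj(-2) + 2*(-2)*conj(0) + 4*(0)*conj(0) + 4*(0)*conj(0)]
      = (1/16)[(8) + (8) + (0) + (0) + (0) + (0) + (0)] = 16/16 = 1
  <chi_7*chi_5, chi_7> = (1/16)[1*(4)*conj(2) + 1*(4)*conj(-2) + 2*(-2)*conj(-sqrt(2)) + 2*(0)*conj(0) + 2*(-2)*conj(sqrt(2)) + 4*(0)*conj(0) + 4*(0)*conj(0)]
      = (1/16)[(8) + (-8) + (4*sqrt(2)) + (0) + (-4*sqrt(2)) + (0) + (0)] = 0/16 = 0
Hence the multiplicities are chi_3: 1, chi_4: 1, chi_6: 1. Dimension check: dim(chi_7)*dim(chi_5) = 2*2 = 4 and sum (mult * dim) = 1*1 + 1*1 + 1*2 = 4.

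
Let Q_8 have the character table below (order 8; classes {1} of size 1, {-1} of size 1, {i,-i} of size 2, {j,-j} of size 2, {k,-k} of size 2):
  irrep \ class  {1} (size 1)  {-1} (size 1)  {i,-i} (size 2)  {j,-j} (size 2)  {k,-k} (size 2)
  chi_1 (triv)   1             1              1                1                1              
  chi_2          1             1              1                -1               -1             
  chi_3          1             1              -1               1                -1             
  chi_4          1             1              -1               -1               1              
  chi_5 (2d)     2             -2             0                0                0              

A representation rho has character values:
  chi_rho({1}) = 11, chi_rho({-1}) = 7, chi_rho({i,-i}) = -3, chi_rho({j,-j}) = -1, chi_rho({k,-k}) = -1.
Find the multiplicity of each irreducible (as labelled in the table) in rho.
Multiplicities: chi_1: 1, chi_2: 2, chi_3: 3, chi_4: 3, chi_5: 1.

Use <chi_rho, chi> = (1/|G|) sum_C |C| * chi_rho(C) * conj(chi(C)) with |G| = 8 for each irreducible chi in the table:
  <chi_rho, chi_1> = (1/8)[1*(11)*conj(1) + 1*(7)*conj(1) + 2*(-3)*conj(1) + 2*(-1)*conj(1) + 2*(-1)*conj(1)]
      = (1/8)[(11) + (7) + (-6) + (-2) + (-2)] = 8/8 = 1
  <chi_rho, chi_2> = (1/8)[1*(11)*conj(1) + 1*(7)*conj(1) + 2*(-3)*conj(1) + 2*(-1)*conj(-1) + 2*(-1)*conj(-1)]
      = (1/8)[(11) + (7) + (-6) + (2) + (2)] = 16/8 = 2
  <chi_rho, chi_3> = (1/8)[1*(11)*conj(1) + 1*(7)*conj(1) + 2*(-3)*conj(-1) + 2*(-1)*conj(1) + 2*(-1)*conj(-1)]
      = (1/8)[(11) + (7) + (6) + (-2) + (2)] = 24/8 = 3
  <chi_rho, chi_4> = (1/8)[1*(11)*conj(1) + 1*(7)*conj(1) + 2*(-3)*conj(-1) + 2*(-1)*conj(-1) + 2*(-1)*conj(1)]
      = (1/8)[(11) + (7) + (6) + (2) + (-2)] = 24/8 = 3
  <chi_rho, chi_5> = (1/8)[1*(11)*conj(2) + 1*(7)*conj(-2) + 2*(-3)*conj(0) + 2*(-1)*conj(0) + 2*(-1)*conj(0)]
      = (1/8)[(22) + (-14) + (0) + (0) + (0)] = 8/8 = 1
Dimension check: dim(rho) = sum (mult * dim) = 1*1 + 2*1 + 3*1 + 3*1 + 1*2 = 11 = chi_rho(e) = 11.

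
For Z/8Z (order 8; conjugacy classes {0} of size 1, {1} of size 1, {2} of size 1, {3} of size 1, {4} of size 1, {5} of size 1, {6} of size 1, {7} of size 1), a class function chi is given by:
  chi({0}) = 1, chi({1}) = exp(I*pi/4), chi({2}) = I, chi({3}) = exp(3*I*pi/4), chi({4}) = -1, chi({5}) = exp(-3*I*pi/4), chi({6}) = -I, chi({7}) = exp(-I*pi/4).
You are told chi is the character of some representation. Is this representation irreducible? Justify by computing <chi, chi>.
Irreducible: <chi, chi> = 1.

Why: <chi, chi> = (1/|G|) sum_C |C| * |chi(C)|^2 = (1/8)[1*|1|^2 + 1*|exp(I*pi/4)|^2 + 1*|I|^2 + 1*|exp(3*I*pi/4)|^2 + 1*|-1|^2 + 1*|exp(-3*I*pi/4)|^2 + 1*|-I|^2 + 1*|exp(-I*pi/4)|^2]
  = (1/8)[(1) + (1) + (1) + (1) + (1) + (1) + (1) + (1)] = 8/8 = 1.
(Exp terms are combined using exp(i*s)*conj(exp(i*t)) = exp(i*(s-t)), and sums of them are collapsed using the identity that for every m > 1 the m distinct m-th roots of unity sum to 0, e.g. 1 + exp(2*I*pi/3) + exp(-2*I*pi/3) = 0.)
A character is irreducible iff <chi, chi> = 1, so this representation is irreducible.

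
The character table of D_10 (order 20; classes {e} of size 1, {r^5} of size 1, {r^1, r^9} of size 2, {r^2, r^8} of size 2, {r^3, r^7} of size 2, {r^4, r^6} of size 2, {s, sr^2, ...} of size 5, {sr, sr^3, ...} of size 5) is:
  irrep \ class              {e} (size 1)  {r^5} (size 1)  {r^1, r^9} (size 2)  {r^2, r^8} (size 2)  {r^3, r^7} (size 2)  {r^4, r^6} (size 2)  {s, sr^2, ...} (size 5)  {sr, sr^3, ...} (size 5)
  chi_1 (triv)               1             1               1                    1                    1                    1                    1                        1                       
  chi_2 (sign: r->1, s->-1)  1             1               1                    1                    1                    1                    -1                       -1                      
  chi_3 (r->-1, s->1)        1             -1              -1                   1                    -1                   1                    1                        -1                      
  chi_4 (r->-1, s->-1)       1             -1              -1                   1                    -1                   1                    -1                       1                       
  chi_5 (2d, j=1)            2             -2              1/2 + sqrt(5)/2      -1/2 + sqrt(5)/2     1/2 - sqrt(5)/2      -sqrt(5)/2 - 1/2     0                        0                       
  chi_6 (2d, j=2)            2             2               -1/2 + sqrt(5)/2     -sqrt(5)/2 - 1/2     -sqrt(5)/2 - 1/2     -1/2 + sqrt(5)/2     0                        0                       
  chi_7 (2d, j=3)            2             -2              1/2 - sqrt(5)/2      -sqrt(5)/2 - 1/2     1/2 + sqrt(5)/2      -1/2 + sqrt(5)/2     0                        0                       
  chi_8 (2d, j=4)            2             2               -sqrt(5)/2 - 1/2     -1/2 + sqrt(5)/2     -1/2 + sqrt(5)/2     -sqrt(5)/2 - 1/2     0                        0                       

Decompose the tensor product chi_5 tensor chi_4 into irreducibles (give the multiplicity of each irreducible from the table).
chi_5 tensor chi_4 = chi_8 (all other irreducibles have multiplicity 0).

Working: The character of a tensor product is the pointwise product (chi_5 * chi_4)(C) = chi_5(C) * chi_4(C):
  {e}: (2)*(1), {r^5}: (-2)*(-1), {r^1, r^9}: (1/2 + sqrt(5)/2)*(-1), {r^2, r^8}: (-1/2 + sqrt(5)/2)*(1), {r^3, r^7}: (1/2 - sqrt(5)/2)*(-1), {r^4, r^6}: (-sqrt(5)/2 - 1/2)*(1), {s, sr^2, ...}: (0)*(-1), {sr, sr^3, ...}: (0)*(1)
so (chi_5 * chi_4) takes values
  {e} -> 2, {r^5} -> 2, {r^1, r^9} -> -sqrt(5)/2 - 1/2, {r^2, r^8} -> -1/2 + sqrt(5)/2, {r^3, r^7} -> -1/2 + sqrt(5)/2, {r^4, r^6} -> -sqrt(5)/2 - 1/2, {s, sr^2, ...} -> 0, {sr, sr^3, ...} -> 0.
Now take the inner product of this character with each irreducible chi from the table, <chi_5*chi_4, chi> = (1/20) sum_C |C| (chi_5*chi_4)(C) conj(chi(C)):
  <chi_5*chi_4, chi_1> = (1/20)[1*(2)*conj(1) + 1*(2)*conj(1) + 2*(-sqrt(5)/2 - 1/2)*conj(1) + 2*(-1/2 + sqrt(5)/2)*conj(1) + 2*(-1/2 + sqrt(5)/2)*conj(1) + 2*(-sqrt(5)/2 - 1/2)*conj(1) + 5*(0)*conj(1) + 5*(0)*conj(1)]
      = (1/20)[(2) + (2) + (-sqrt(5) - 1) + (-1 + sqrt(5)) + (-1 + sqrt(5)) + (-sqrt(5) - 1) + (0) + (0)] = 0/20 = 0
  <chi_5*chi_4, chi_2> = (1/20)[1*(2)*conj(1) + 1*(2)*conj(1) + 2*(-sqrt(5)/2 - 1/2)*conj(1) + 2*(-1/2 + sqrt(5)/2)*conj(1) + 2*(-1/2 + sqrt(5)/2)*conj(1) + 2*(-sqrt(5)/2 - 1/2)*conj(1) + 5*(0)*conj(-1) + 5*(0)*conj(-1)]
      = (1/20)[(2) + (2) + (-sqrt(5) - 1) + (-1 + sqrt(5)) + (-1 + sqrt(5)) + (-sqrt(5) - 1) + (0) + (0)] = 0/20 = 0
  <chi_5*chi_4, chi_3> = (1/20)[1*(2)*conj(1) + 1*(2)*conj(-1) + 2*(-sqrt(5)/2 - 1/2)*conj(-1) + 2*(-1/2 + sqrt(5)/2)*conj(1) + 2*(-1/2 + sqrt(5)/2)*conj(-1) + 2*(-sqrt(5)/2 - 1/2)*conj(1) + 5*(0)*conj(1) + 5*(0)*conj(-1)]
      = (1/20)[(2) + (-2) + (1 + sqrt(5)) + (-1 + sqrt(5)) + (1 - sqrt(5)) + (-sqrt(5) - 1) + (0) + (0)] = 0/20 = 0
  <chi_5*chi_4, chi_4> = (1/20)[1*(2)*conj(1) + 1*(2)*conj(-1) + 2*(-sqrt(5)/2 - 1/2)*conj(-1) + 2*(-1/2 + sqrt(5)/2)*conj(1) + 2*(-1/2 + sqrt(5)/2)*conj(-1) + 2*(-sqrt(5)/2 - 1/2)*conj(1) + 5*(0)*conj(-1) + 5*(0)*conj(1)]
      = (1/20)[(2) + (-2) + (1 + sqrt(5)) + (-1 + sqrt(5)) + (1 - sqrt(5)) + (-sqrt(5) - 1) + (0) + (0)] = 0/20 = 0
  <chi_5*chi_4, chi_5> = (1/20)[1*(2)*conj(2) + 1*(2)*conj(-2) + 2*(-sqrt(5)/2 - 1/2)*conj(1/2 + sqrt(5)/2) + 2*(-1/2 + sqrt(5)/2)*conj(-1/2 + sqrt(5)/2) + 2*(-1/2 + sqrt(5)/2)*conj(1/2 - sqrt(5)/2) + 2*(-sqrt(5)/2 - 1/2)*conj(-sqrt(5)/2 - 1/2) + 5*(0)*conj(0) + 5*(0)*conj(0)]
      = (1/20)[(4) + (-4) + (-3 - sqrt(5)) + (3 - sqrt(5)) + (-3 + sqrt(5)) + (sqrt(5) + 3) + (0) + (0)] = 0/20 = 0
  <chi_5*chi_4, chi_6> = (1/20)[1*(2)*conj(2) + 1*(2)*conj(2) + 2*(-sqrt(5)/2 - 1/2)*conj(-1/2 + sqrt(5)/2) + 2*(-1/2 + sqrt(5)/2)*conj(-sqrt(5)/2 - 1/2) + 2*(-1/2 + sqrt(5)/2)*conj(-sqrt(5)/2 - 1/2) + 2*(-sqrt(5)/2 - 1/2)*conj(-1/2 + sqrt(5)/2) + 5*(0)*conj(0) + 5*(0)*conj(0)]
      = (1/20)[(4) + (4) + (-2) + (-2) + (-2) + (-2) + (0) + (0)] = 0/20 = 0
  <chi_5*chi_4, chi_7> = (1/20)[1*(2)*conj(2) + 1*(2)*conj(-2) + 2*(-sqrt(5)/2 - 1/2)*conj(1/2 - sqrt(5)/2) + 2*(-1/2 + sqrt(5)/2)*conj(-sqrt(5)/2 - 1/2) + 2*(-1/2 + sqrt(5)/2)*conj(1/2 + sqrt(5)/2) + 2*(-sqrt(5)/2 - 1/2)*conj(-1/2 + sqrt(5)/2) + 5*(0)*conj(0) + 5*(0)*conj(0)]
      = (1/20)[(4) + (-4) + (2) + (-2) + (2) + (-2) + (0) + (0)] = 0/20 = 0
  <chi_5*chi_4, chi_8> = (1/20)[1*(2)*conj(2) + 1*(2)*conj(2) + 2*(-sqrt(5)/2 - 1/2)*conj(-sqrt(5)/2 - 1/2) + 2*(-1/2 + sqrt(5)/2)*conj(-1/2 + sqrt(5)/2) + 2*(-1/2 + sqrt(5)/2)*conj(-1/2 + sqrt(5)/2) + 2*(-sqrt(5)/2 - 1/2)*conj(-sqrt(5)/2 - 1/2) + 5*(0)*conj(0) + 5*(0)*conj(0)]
      = (1/20)[(4) + (4) + (sqrt(5) + 3) + (3 - sqrt(5)) + (3 - sqrt(5)) + (sqrt(5) + 3) + (0) + (0)] = 20/20 = 1
Hence the multiplicities are chi_8: 1. Dimension check: dim(chi_5)*dim(chi_4) = 2*1 = 2 and sum (mult * dim) = 1*2 = 2.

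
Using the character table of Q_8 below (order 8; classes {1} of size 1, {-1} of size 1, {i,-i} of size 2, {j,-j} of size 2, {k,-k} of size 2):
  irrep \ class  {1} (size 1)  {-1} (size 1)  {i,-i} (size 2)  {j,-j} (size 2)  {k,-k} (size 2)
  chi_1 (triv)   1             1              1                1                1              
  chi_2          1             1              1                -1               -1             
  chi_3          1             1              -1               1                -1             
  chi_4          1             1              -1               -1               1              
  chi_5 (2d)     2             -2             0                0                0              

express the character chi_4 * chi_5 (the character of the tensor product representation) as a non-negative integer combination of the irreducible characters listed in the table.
chi_4 tensor chi_5 = chi_5 (all other irreducibles have multiplicity 0).

The character of a tensor product is the pointwise product (chi_4 * chi_5)(C) = chi_4(C) * chi_5(C):
  {1}: (1)*(2), {-1}: (1)*(-2), {i,-i}: (-1)*(0), {j,-j}: (-1)*(0), {k,-k}: (1)*(0)
so (chi_4 * chi_5) takes values
  {1} -> 2, {-1} -> -2, {i,-i} -> 0, {j,-j} -> 0, {k,-k} -> 0.
Now take the inner product of this character with each irreducible chi from the table, <chi_4*chi_5, chi> = (1/8) sum_C |C| (chi_4*chi_5)(C) conj(chi(C)):
  <chi_4*chi_5, chi_1> = (1/8)[1*(2)*conj(1) + 1*(-2)*conj(1) + 2*(0)*conj(1) + 2*(0)*conj(1) + 2*(0)*conj(1)]
      = (1/8)[(2) + (-2) + (0) + (0) + (0)] = 0/8 = 0
  <chi_4*chi_5, chi_2> = (1/8)[1*(2)*conj(1) + 1*(-2)*conj(1) + 2*(0)*conj(1) + 2*(0)*conj(-1) + 2*(0)*conj(-1)]
      = (1/8)[(2) + (-2) + (0) + (0) + (0)] = 0/8 = 0
  <chi_4*chi_5, chi_3> = (1/8)[1*(2)*conj(1) + 1*(-2)*conj(1) + 2*(0)*conj(-1) + 2*(0)*conj(1) + 2*(0)*conj(-1)]
      = (1/8)[(2) + (-2) + (0) + (0) + (0)] = 0/8 = 0
  <chi_4*chi_5, chi_4> = (1/8)[1*(2)*conj(1) + 1*(-2)*conj(1) + 2*(0)*conj(-1) + 2*(0)*conj(-1) + 2*(0)*conj(1)]
      = (1/8)[(2) + (-2) + (0) + (0) + (0)] = 0/8 = 0
  <chi_4*chi_5, chi_5> = (1/8)[1*(2)*conj(2) + 1*(-2)*conj(-2) + 2*(0)*conj(0) + 2*(0)*conj(0) + 2*(0)*conj(0)]
      = (1/8)[(4) + (4) + (0) + (0) + (0)] = 8/8 = 1
Hence the multiplicities are chi_5: 1. Dimension check: dim(chi_4)*dim(chi_5) = 1*2 = 2 and sum (mult * dim) = 1*2 = 2.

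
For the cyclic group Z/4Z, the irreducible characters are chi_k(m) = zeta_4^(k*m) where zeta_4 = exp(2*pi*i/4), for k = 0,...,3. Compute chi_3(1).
chi_3(1) = zeta_4^3 = -I

Reasoning: chi_3(1) = zeta_4^(3*1) = zeta_4^3. Since zeta_4^4 = 1, this equals zeta_4^3 = exp(2*pi*i*3/4) = -I.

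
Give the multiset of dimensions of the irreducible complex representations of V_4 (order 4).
Dimensions: 1, 1, 1, 1

Explanation: There are 4 irreducibles (= number of conjugacy classes). Their dimensions d_i satisfy sum d_i^2 = |G| = 4: 1 + 1 + 1 + 1 = 4.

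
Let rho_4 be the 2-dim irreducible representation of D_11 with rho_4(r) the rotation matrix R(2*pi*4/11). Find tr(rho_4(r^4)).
chi_{rho_4}(r^4) = 2*cos(2*pi*4*4/11) = -2*cos(pi/11)

Why: rho_4(r^4) is rotation by angle 2*pi*4*4/11, whose trace is 2*cos(2*pi*4*4/11) = -2*cos(pi/11).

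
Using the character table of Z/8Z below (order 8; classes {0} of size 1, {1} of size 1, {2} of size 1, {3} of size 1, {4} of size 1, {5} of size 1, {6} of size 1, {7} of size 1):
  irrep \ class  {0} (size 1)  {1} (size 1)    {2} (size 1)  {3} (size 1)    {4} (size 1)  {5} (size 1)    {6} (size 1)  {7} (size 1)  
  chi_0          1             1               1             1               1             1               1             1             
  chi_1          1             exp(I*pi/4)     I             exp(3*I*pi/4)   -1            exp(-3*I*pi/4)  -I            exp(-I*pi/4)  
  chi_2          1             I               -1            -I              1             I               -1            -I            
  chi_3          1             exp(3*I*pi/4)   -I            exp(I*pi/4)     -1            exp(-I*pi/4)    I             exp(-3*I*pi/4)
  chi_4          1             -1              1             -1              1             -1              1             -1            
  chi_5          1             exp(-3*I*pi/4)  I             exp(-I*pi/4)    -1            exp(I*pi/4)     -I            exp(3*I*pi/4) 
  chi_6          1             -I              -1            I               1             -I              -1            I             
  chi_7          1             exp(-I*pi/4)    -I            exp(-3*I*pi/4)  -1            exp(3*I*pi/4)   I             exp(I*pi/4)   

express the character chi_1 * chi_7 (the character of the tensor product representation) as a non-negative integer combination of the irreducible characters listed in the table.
chi_1 tensor chi_7 = chi_0 (all other irreducibles have multiplicity 0).

Proof sketch: The character of a tensor product is the pointwise product (chi_1 * chi_7)(C) = chi_1(C) * chi_7(C):
  {0}: (1)*(1), {1}: (exp(I*pi/4))*(exp(-I*pi/4)), {2}: (I)*(-I), {3}: (exp(3*I*pi/4))*(exp(-3*I*pi/4)), {4}: (-1)*(-1), {5}: (exp(-3*I*pi/4))*(exp(3*I*pi/4)), {6}: (-I)*(I), {7}: (exp(-I*pi/4))*(exp(I*pi/4))
so (chi_1 * chi_7) takes values
  {0} -> 1, {1} -> 1, {2} -> 1, {3} -> 1, {4} -> 1, {5} -> 1, {6} -> 1, {7} -> 1.
Now take the inner product of this character with each irreducible chi from the table, <chi_1*chi_7, chi> = (1/8) sum_C |C| (chi_1*chi_7)(C) conj(chi(C)):
  <chi_1*chi_7, chi_0> = (1/8)[1*(1)*conj(1) + 1*(1)*conj(1) + 1*(1)*conj(1) + 1*(1)*conj(1) + 1*(1)*conj(1) + 1*(1)*conj(1) + 1*(1)*conj(1) + 1*(1)*conj(1)]
      = (1/8)[(1) + (1) + (1) + (1) + (1) + (1) + (1) + (1)] = 8/8 = 1
  <chi_1*chi_7, chi_1> = (1/8)[1*(1)*conj(1) + 1*(1)*conj(exp(I*pi/4)) + 1*(1)*conj(I) + 1*(1)*conj(exp(3*I*pi/4)) + 1*(1)*conj(-1) + 1*(1)*conj(exp(-3*I*pi/4)) + 1*(1)*conj(-I) + 1*(1)*conj(exp(-I*pi/4))]
      = (1/8)[(1) + (exp(-I*pi/4)) + (-I) + (exp(-3*I*pi/4)) + (-1) + (exp(3*I*pi/4)) + (I) + (exp(I*pi/4))] = 0/8 = 0
  <chi_1*chi_7, chi_2> = (1/8)[1*(1)*conj(1) + 1*(1)*conj(I) + 1*(1)*conj(-1) + 1*(1)*conj(-I) + 1*(1)*conj(1) + 1*(1)*conj(I) + 1*(1)*conj(-1) + 1*(1)*conj(-I)]
      = (1/8)[(1) + (-I) + (-1) + (I) + (1) + (-I) + (-1) + (I)] = 0/8 = 0
  <chi_1*chi_7, chi_3> = (1/8)[1*(1)*conj(1) + 1*(1)*conj(exp(3*I*pi/4)) + 1*(1)*conj(-I) + 1*(1)*conj(exp(I*pi/4)) + 1*(1)*conj(-1) + 1*(1)*conj(exp(-I*pi/4)) + 1*(1)*conj(I) + 1*(1)*conj(exp(-3*I*pi/4))]
      = (1/8)[(1) + (exp(-3*I*pi/4)) + (I) + (exp(-I*pi/4)) + (-1) + (exp(I*pi/4)) + (-I) + (exp(3*I*pi/4))] = 0/8 = 0
  <chi_1*chi_7, chi_4> = (1/8)[1*(1)*conj(1) + 1*(1)*conj(-1) + 1*(1)*conj(1) + 1*(1)*conj(-1) + 1*(1)*conj(1) + 1*(1)*conj(-1) + 1*(1)*conj(1) + 1*(1)*conj(-1)]
      = (1/8)[(1) + (-1) + (1) + (-1) + (1) + (-1) + (1) + (-1)] = 0/8 = 0
  <chi_1*chi_7, chi_5> = (1/8)[1*(1)*conj(1) + 1*(1)*conj(exp(-3*I*pi/4)) + 1*(1)*conj(I) + 1*(1)*conj(exp(-I*pi/4)) + 1*(1)*conj(-1) + 1*(1)*conj(exp(I*pi/4)) + 1*(1)*conj(-I) + 1*(1)*conj(exp(3*I*pi/4))]
      = (1/8)[(1) + (exp(3*I*pi/4)) + (-I) + (exp(I*pi/4)) + (-1) + (exp(-I*pi/4)) + (I) + (exp(-3*I*pi/4))] = 0/8 = 0
  <chi_1*chi_7, chi_6> = (1/8)[1*(1)*conj(1) + 1*(1)*conj(-I) + 1*(1)*conj(-1) + 1*(1)*conj(I) + 1*(1)*conj(1) + 1*(1)*conj(-I) + 1*(1)*conj(-1) + 1*(1)*conj(I)]
      = (1/8)[(1) + (I) + (-1) + (-I) + (1) + (I) + (-1) + (-I)] = 0/8 = 0
  <chi_1*chi_7, chi_7> = (1/8)[1*(1)*conj(1) + 1*(1)*conj(exp(-I*pi/4)) + 1*(1)*conj(-I) + 1*(1)*conj(exp(-3*I*pi/4)) + 1*(1)*conj(-1) + 1*(1)*conj(exp(3*I*pi/4)) + 1*(1)*conj(I) + 1*(1)*conj(exp(I*pi/4))]
      = (1/8)[(1) + (exp(I*pi/4)) + (I) + (exp(3*I*pi/4)) + (-1) + (exp(-3*I*pi/4)) + (-I) + (exp(-I*pi/4))] = 0/8 = 0
(Exp terms are combined using exp(i*s)*conj(exp(i*t)) = exp(i*(s-t)), and sums of them are collapsed using the identity that for every m > 1 the m distinct m-th roots of unity sum to 0, e.g. 1 + exp(2*I*pi/3) + exp(-2*I*pi/3) = 0.)
Hence the multiplicities are chi_0: 1. Dimension check: dim(chi_1)*dim(chi_7) = 1*1 = 1 and sum (mult * dim) = 1*1 = 1.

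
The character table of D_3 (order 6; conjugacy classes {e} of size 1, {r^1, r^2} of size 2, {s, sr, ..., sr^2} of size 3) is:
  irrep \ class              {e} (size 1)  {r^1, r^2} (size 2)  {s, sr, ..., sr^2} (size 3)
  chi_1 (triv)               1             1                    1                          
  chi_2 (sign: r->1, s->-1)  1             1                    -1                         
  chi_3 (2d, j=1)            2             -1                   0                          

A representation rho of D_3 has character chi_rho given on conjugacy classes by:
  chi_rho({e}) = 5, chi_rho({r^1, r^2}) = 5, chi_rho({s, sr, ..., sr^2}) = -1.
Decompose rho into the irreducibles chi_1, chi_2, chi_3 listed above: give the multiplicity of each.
Multiplicities: chi_1: 2, chi_2: 3, chi_3: 0.

Derivation: Use <chi_rho, chi> = (1/|G|) sum_C |C| * chi_rho(C) * conj(chi(C)) with |G| = 6 for each irreducible chi in the table:
  <chi_rho, chi_1> = (1/6)[1*(5)*conj(1) + 2*(5)*conj(1) + 3*(-1)*conj(1)]
      = (1/6)[(5) + (10) + (-3)] = 12/6 = 2
  <chi_rho, chi_2> = (1/6)[1*(5)*conj(1) + 2*(5)*conj(1) + 3*(-1)*conj(-1)]
      = (1/6)[(5) + (10) + (3)] = 18/6 = 3
  <chi_rho, chi_3> = (1/6)[1*(5)*conj(2) + 2*(5)*conj(-1) + 3*(-1)*conj(0)]
      = (1/6)[(10) + (-10) + (0)] = 0/6 = 0
Dimension check: dim(rho) = sum (mult * dim) = 2*1 + 3*1 + 0*2 = 5 = chi_rho(e) = 5.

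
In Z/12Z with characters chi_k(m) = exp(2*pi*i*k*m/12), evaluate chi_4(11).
chi_4(11) = zeta_12^44 = exp(-2*I*pi/3)

Argument: chi_4(11) = zeta_12^(4*11) = zeta_12^44. Since zeta_12^12 = 1, this equals zeta_12^8 = exp(2*pi*i*8/12) = exp(-2*I*pi/3).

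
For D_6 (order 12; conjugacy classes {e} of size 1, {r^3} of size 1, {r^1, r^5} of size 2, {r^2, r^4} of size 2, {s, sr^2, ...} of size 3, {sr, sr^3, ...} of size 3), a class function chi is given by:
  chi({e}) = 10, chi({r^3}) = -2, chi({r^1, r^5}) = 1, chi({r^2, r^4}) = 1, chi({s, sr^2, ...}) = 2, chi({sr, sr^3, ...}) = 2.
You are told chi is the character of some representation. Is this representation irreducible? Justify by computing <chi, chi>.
Not irreducible (reducible): <chi, chi> = 11 > 1.

Justification: <chi, chi> = (1/|G|) sum_C |C| * |chi(C)|^2 = (1/12)[1*|10|^2 + 1*|-2|^2 + 2*|1|^2 + 2*|1|^2 + 3*|2|^2 + 3*|2|^2]
  = (1/12)[(100) + (4) + (2) + (2) + (12) + (12)] = 132/12 = 11.
A character is irreducible iff <chi, chi> = 1, so this representation is reducible.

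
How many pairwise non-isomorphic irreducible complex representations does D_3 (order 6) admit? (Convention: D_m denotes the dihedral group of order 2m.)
3

Details: The number of irreducible complex representations of a finite group equals its number of conjugacy classes. D_3 has 3 conjugacy classes ((n+3)/2 for n odd), so D_3 (order 6) has exactly 3 irreducible complex representations.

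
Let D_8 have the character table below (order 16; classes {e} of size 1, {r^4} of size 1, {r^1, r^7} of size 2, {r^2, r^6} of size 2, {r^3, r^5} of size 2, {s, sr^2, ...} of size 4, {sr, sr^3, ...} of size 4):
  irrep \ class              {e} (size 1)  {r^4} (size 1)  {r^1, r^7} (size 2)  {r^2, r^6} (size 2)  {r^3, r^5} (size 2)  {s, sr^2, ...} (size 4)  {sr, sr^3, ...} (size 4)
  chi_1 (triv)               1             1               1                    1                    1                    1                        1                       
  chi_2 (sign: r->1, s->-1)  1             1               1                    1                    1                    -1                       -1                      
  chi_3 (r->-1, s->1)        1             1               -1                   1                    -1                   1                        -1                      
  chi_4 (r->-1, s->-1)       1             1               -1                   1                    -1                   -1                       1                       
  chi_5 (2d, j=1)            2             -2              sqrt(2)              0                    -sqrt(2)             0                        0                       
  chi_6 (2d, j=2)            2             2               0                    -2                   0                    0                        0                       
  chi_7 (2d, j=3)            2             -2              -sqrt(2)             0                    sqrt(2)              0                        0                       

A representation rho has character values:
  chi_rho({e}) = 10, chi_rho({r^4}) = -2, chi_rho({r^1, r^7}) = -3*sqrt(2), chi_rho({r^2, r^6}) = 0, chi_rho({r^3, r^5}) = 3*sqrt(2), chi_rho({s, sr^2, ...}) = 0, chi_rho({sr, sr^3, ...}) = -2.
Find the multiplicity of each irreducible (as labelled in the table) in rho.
Multiplicities: chi_1: 0, chi_2: 1, chi_3: 1, chi_4: 0, chi_5: 0, chi_6: 1, chi_7: 3.

Derivation: Use <chi_rho, chi> = (1/|G|) sum_C |C| * chi_rho(C) * conj(chi(C)) with |G| = 16 for each irreducible chi in the table:
  <chi_rho, chi_1> = (1/16)[1*(10)*conj(1) + 1*(-2)*conj(1) + 2*(-3*sqrt(2))*conj(1) + 2*(0)*conj(1) + 2*(3*sqrt(2))*conj(1) + 4*(0)*conj(1) + 4*(-2)*conj(1)]
      = (1/16)[(10) + (-2) + (-6*sqrt(2)) + (0) + (6*sqrt(2)) + (0) + (-8)] = 0/16 = 0
  <chi_rho, chi_2> = (1/16)[1*(10)*conj(1) + 1*(-2)*conj(1) + 2*(-3*sqrt(2))*conj(1) + 2*(0)*conj(1) + 2*(3*sqrt(2))*conj(1) + 4*(0)*conj(-1) + 4*(-2)*conj(-1)]
      = (1/16)[(10) + (-2) + (-6*sqrt(2)) + (0) + (6*sqrt(2)) + (0) + (8)] = 16/16 = 1
  <chi_rho, chi_3> = (1/16)[1*(10)*conj(1) + 1*(-2)*conj(1) + 2*(-3*sqrt(2))*conj(-1) + 2*(0)*conj(1) + 2*(3*sqrt(2))*conj(-1) + 4*(0)*conj(1) + 4*(-2)*conj(-1)]
      = (1/16)[(10) + (-2) + (6*sqrt(2)) + (0) + (-6*sqrt(2)) + (0) + (8)] = 16/16 = 1
  <chi_rho, chi_4> = (1/16)[1*(10)*conj(1) + 1*(-2)*conj(1) + 2*(-3*sqrt(2))*conj(-1) + 2*(0)*conj(1) + 2*(3*sqrt(2))*conj(-1) + 4*(0)*conj(-1) + 4*(-2)*conj(1)]
      = (1/16)[(10) + (-2) + (6*sqrt(2)) + (0) + (-6*sqrt(2)) + (0) + (-8)] = 0/16 = 0
  <chi_rho, chi_5> = (1/16)[1*(10)*conj(2) + 1*(-2)*conj(-2) + 2*(-3*sqrt(2))*conj(sqrt(2)) + 2*(0)*conj(0) + 2*(3*sqrt(2))*conj(-sqrt(2)) + 4*(0)*conj(0) + 4*(-2)*conj(0)]
      = (1/16)[(20) + (4) + (-12) + (0) + (-12) + (0) + (0)] = 0/16 = 0
  <chi_rho, chi_6> = (1/16)[1*(10)*conj(2) + 1*(-2)*conj(2) + 2*(-3*sqrt(2))*conj(0) + 2*(0)*conj(-2) + 2*(3*sqrt(2))*conj(0) + 4*(0)*conj(0) + 4*(-2)*conj(0)]
      = (1/16)[(20) + (-4) + (0) + (0) + (0) + (0) + (0)] = 16/16 = 1
  <chi_rho, chi_7> = (1/16)[1*(10)*conj(2) + 1*(-2)*conj(-2) + 2*(-3*sqrt(2))*conj(-sqrt(2)) + 2*(0)*conj(0) + 2*(3*sqrt(2))*conj(sqrt(2)) + 4*(0)*conj(0) + 4*(-2)*conj(0)]
      = (1/16)[(20) + (4) + (12) + (0) + (12) + (0) + (0)] = 48/16 = 3
Dimension check: dim(rho) = sum (mult * dim) = 0*1 + 1*1 + 1*1 + 0*1 + 0*2 + 1*2 + 3*2 = 10 = chi_rho(e) = 10.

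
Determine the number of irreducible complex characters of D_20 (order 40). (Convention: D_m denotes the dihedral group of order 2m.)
13

Solution. The number of irreducible complex representations of a finite group equals its number of conjugacy classes. D_20 has 13 conjugacy classes (n/2 + 3 for n even), so D_20 (order 40) has exactly 13 irreducible complex representations.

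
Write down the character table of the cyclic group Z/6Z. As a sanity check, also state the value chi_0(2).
Character table of Z/6Z (irreps indexed chi_0,...,chi_5 with chi_k(m) = zeta_6^(k*m), zeta_6 = exp(2*pi*i/6)):
  irrep \ class  {0} (size 1)  {1} (size 1)    {2} (size 1)    {3} (size 1)  {4} (size 1)    {5} (size 1)  
  chi_0          1             1               1               1             1               1             
  chi_1          1             exp(I*pi/3)     exp(2*I*pi/3)   -1            exp(-2*I*pi/3)  exp(-I*pi/3)  
  chi_2          1             exp(2*I*pi/3)   exp(-2*I*pi/3)  1             exp(2*I*pi/3)   exp(-2*I*pi/3)
  chi_3          1             -1              1               -1            1               -1            
  chi_4          1             exp(-2*I*pi/3)  exp(2*I*pi/3)   1             exp(-2*I*pi/3)  exp(2*I*pi/3) 
  chi_5          1             exp(-I*pi/3)    exp(-2*I*pi/3)  -1            exp(2*I*pi/3)   exp(I*pi/3)   

Spot check: chi_0(2) = zeta_6^(0*2) = zeta_6^0 = 1.

Solution. Z/6Z is abelian, so all 6 irreducible complex representations are 1-dimensional. They are given by chi_k(m) = zeta_6^(k*m) for k = 0,...,5. Row orthogonality: sum_m chi_k(m) conj(chi_l(m)) = 6 * [k = l].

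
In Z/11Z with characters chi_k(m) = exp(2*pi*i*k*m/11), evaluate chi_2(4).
chi_2(4) = zeta_11^8 = exp(-6*I*pi/11)

Justification: chi_2(4) = zeta_11^(2*4) = zeta_11^8. Since zeta_11^11 = 1, this equals zeta_11^8 = exp(2*pi*i*8/11) = exp(-6*I*pi/11).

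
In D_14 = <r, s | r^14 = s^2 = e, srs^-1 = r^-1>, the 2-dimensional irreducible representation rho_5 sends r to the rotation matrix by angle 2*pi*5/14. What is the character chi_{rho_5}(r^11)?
chi_{rho_5}(r^11) = 2*cos(2*pi*5*11/14) = 2*cos(pi/7)

rho_5(r^11) is rotation by angle 2*pi*5*11/14, whose trace is 2*cos(2*pi*5*11/14) = 2*cos(pi/7).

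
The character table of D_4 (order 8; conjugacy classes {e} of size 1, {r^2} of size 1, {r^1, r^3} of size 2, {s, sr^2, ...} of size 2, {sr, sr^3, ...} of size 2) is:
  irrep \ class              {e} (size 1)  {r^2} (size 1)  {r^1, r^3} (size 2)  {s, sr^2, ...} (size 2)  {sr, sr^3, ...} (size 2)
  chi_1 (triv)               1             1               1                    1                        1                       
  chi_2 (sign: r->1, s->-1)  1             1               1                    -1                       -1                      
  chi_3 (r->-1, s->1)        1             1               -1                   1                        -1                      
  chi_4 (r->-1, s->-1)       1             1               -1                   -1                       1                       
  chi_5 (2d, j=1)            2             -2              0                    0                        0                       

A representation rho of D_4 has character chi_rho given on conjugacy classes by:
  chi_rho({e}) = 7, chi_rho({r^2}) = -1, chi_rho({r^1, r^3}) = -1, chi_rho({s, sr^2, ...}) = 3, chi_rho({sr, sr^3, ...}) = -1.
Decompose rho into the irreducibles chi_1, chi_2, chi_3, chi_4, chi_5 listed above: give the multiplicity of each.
Multiplicities: chi_1: 1, chi_2: 0, chi_3: 2, chi_4: 0, chi_5: 2.

Reasoning: Use <chi_rho, chi> = (1/|G|) sum_C |C| * chi_rho(C) * conj(chi(C)) with |G| = 8 for each irreducible chi in the table:
  <chi_rho, chi_1> = (1/8)[1*(7)*conj(1) + 1*(-1)*conj(1) + 2*(-1)*conj(1) + 2*(3)*conj(1) + 2*(-1)*conj(1)]
      = (1/8)[(7) + (-1) + (-2) + (6) + (-2)] = 8/8 = 1
  <chi_rho, chi_2> = (1/8)[1*(7)*conj(1) + 1*(-1)*conj(1) + 2*(-1)*conj(1) + 2*(3)*conj(-1) + 2*(-1)*conj(-1)]
      = (1/8)[(7) + (-1) + (-2) + (-6) + (2)] = 0/8 = 0
  <chi_rho, chi_3> = (1/8)[1*(7)*conj(1) + 1*(-1)*conj(1) + 2*(-1)*conj(-1) + 2*(3)*conj(1) + 2*(-1)*conj(-1)]
      = (1/8)[(7) + (-1) + (2) + (6) + (2)] = 16/8 = 2
  <chi_rho, chi_4> = (1/8)[1*(7)*conj(1) + 1*(-1)*conj(1) + 2*(-1)*conj(-1) + 2*(3)*conj(-1) + 2*(-1)*conj(1)]
      = (1/8)[(7) + (-1) + (2) + (-6) + (-2)] = 0/8 = 0
  <chi_rho, chi_5> = (1/8)[1*(7)*conj(2) + 1*(-1)*conj(-2) + 2*(-1)*conj(0) + 2*(3)*conj(0) + 2*(-1)*conj(0)]
      = (1/8)[(14) + (2) + (0) + (0) + (0)] = 16/8 = 2
Dimension check: dim(rho) = sum (mult * dim) = 1*1 + 0*1 + 2*1 + 0*1 + 2*2 = 7 = chi_rho(e) = 7.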